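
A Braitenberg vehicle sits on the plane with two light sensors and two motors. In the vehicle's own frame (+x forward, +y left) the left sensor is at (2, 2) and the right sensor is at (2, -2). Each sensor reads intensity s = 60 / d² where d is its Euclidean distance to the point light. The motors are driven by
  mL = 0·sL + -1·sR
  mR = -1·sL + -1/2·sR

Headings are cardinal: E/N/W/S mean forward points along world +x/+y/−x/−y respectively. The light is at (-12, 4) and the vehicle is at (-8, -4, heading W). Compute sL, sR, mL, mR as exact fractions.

15/26 3/2 -3/2 -69/52

left sensor world pos  = (-10, -6); dL² = 104
right sensor world pos = (-10, -2); dR² = 40
sL = 60/104 = 15/26
sR = 60/40 = 3/2
mL = 0·sL + -1·sR = -3/2
mR = -1·sL + -1/2·sR = -69/52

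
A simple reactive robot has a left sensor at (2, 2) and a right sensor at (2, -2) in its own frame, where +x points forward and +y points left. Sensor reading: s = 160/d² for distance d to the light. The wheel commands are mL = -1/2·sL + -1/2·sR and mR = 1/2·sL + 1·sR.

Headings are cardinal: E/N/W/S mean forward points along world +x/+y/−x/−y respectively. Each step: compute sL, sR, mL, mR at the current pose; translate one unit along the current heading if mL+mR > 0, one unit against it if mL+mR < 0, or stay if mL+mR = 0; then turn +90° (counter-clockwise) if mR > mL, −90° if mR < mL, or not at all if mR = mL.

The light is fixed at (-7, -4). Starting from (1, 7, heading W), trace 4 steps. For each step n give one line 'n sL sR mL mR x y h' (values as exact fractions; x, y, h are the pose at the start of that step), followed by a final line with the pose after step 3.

0 160/117 32/41 -5152/4797 7024/4797 1 7 W
1 80/81 80/53 -5360/4293 8600/4293 0 7 S
2 32/45 32/29 -1184/1305 1904/1305 0 6 E
3 8/9 40/61 -424/549 604/549 1 6 N
final 1 7 W

n=0: pose=(1,7,W); sL=160/117, sR=32/41; mL=-5152/4797, mR=7024/4797; mL+mR=16/41 → advance +1; mR−mL=12176/4797 → turn +1·90°
n=1: pose=(0,7,S); sL=80/81, sR=80/53; mL=-5360/4293, mR=8600/4293; mL+mR=40/53 → advance +1; mR−mL=13960/4293 → turn +1·90°
n=2: pose=(0,6,E); sL=32/45, sR=32/29; mL=-1184/1305, mR=1904/1305; mL+mR=16/29 → advance +1; mR−mL=3088/1305 → turn +1·90°
n=3: pose=(1,6,N); sL=8/9, sR=40/61; mL=-424/549, mR=604/549; mL+mR=20/61 → advance +1; mR−mL=1028/549 → turn +1·90°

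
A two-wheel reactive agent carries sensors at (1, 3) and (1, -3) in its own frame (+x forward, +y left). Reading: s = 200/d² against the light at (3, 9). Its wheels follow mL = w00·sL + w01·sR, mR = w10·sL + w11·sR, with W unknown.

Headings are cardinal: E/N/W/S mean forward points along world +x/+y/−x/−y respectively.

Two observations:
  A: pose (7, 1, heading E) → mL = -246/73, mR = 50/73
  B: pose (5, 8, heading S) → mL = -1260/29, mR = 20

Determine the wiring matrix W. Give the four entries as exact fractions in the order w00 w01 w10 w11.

-1/2 -1 0 1/2

obs A: pose=(7,1,E) → sL=4, sR=100/73, mL=-246/73, mR=50/73
obs B: pose=(5,8,S) → sL=200/29, sR=40, mL=-1260/29, mR=20
sensor matrix S = [[4, 100/73], [200/29, 40]]; det S = 318720/2117
solve [mL_A; mL_B] = S·[w00; w01] and [mR_A; mR_B] = S·[w10; w11]:
  w00 = -1/2, w01 = -1, w10 = 0, w11 = 1/2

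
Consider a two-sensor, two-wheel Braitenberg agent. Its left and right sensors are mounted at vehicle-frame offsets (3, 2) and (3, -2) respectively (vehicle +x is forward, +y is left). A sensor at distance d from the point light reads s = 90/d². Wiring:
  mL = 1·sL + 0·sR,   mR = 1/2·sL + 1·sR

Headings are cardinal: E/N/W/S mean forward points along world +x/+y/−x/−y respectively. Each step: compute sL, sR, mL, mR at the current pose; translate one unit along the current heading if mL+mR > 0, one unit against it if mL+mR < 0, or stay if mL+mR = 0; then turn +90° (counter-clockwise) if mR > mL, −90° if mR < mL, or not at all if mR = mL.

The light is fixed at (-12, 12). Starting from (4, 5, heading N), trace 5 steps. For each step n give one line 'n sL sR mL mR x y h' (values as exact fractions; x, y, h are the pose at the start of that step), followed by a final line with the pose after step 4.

0 45/106 9/34 45/106 1719/3604 4 5 N
1 90/233 18/37 90/233 5859/8621 4 6 W
2 9/37 9/25 9/37 891/1850 3 6 S
3 90/349 2/9 90/349 1103/3141 3 5 E
4 45/106 9/34 45/106 1719/3604 4 5 N
final 4 6 W

n=0: pose=(4,5,N); sL=45/106, sR=9/34; mL=45/106, mR=1719/3604; mL+mR=3249/3604 → advance +1; mR−mL=189/3604 → turn +1·90°
n=1: pose=(4,6,W); sL=90/233, sR=18/37; mL=90/233, mR=5859/8621; mL+mR=9189/8621 → advance +1; mR−mL=2529/8621 → turn +1·90°
n=2: pose=(3,6,S); sL=9/37, sR=9/25; mL=9/37, mR=891/1850; mL+mR=1341/1850 → advance +1; mR−mL=441/1850 → turn +1·90°
n=3: pose=(3,5,E); sL=90/349, sR=2/9; mL=90/349, mR=1103/3141; mL+mR=1913/3141 → advance +1; mR−mL=293/3141 → turn +1·90°
n=4: pose=(4,5,N); sL=45/106, sR=9/34; mL=45/106, mR=1719/3604; mL+mR=3249/3604 → advance +1; mR−mL=189/3604 → turn +1·90°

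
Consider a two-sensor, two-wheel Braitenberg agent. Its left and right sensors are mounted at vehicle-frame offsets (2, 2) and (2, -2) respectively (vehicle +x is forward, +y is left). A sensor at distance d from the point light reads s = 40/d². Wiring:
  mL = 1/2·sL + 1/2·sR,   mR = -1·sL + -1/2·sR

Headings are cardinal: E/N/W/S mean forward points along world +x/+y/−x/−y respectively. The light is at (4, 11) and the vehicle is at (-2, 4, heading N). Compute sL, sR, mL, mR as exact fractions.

40/89 40/41 2600/3649 -3420/3649

left sensor world pos  = (-4, 6); dL² = 89
right sensor world pos = (0, 6); dR² = 41
sL = 40/89 = 40/89
sR = 40/41 = 40/41
mL = 1/2·sL + 1/2·sR = 2600/3649
mR = -1·sL + -1/2·sR = -3420/3649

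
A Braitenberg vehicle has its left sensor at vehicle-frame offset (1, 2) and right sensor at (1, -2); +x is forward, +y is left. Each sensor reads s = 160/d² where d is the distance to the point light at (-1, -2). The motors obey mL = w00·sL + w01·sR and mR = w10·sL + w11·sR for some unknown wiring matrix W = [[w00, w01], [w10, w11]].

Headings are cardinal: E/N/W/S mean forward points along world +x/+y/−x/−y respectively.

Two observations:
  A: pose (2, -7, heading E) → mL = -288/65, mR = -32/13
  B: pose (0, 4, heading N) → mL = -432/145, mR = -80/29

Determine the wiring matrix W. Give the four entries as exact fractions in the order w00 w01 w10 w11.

obs A: pose=(2,-7,E) → sL=32/5, sR=32/13, mL=-288/65, mR=-32/13
obs B: pose=(0,4,N) → sL=16/5, sR=80/29, mL=-432/145, mR=-80/29
sensor matrix S = [[32/5, 32/13], [16/5, 80/29]]; det S = 18432/1885
solve [mL_A; mL_B] = S·[w00; w01] and [mR_A; mR_B] = S·[w10; w11]:
  w00 = -1/2, w01 = -1/2, w10 = 0, w11 = -1

-1/2 -1/2 0 -1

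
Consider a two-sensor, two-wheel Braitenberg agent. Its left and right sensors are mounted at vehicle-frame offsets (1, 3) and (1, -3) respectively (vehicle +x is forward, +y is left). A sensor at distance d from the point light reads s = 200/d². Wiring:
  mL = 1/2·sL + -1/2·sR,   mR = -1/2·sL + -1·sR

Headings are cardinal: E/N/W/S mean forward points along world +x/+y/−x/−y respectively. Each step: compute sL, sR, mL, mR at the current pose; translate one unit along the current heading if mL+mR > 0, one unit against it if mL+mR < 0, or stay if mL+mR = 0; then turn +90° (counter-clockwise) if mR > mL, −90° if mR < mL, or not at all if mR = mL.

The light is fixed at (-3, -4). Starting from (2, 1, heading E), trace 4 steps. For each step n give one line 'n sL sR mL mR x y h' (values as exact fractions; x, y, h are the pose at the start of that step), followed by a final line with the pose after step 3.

0 2 5 -3/2 -6 2 1 E
1 40/13 200/17 -960/221 -2940/221 1 1 S
2 100/9 20/9 40/9 -70/9 1 2 W
3 200/53 200/113 6000/5989 -21900/5989 2 2 N
final 2 1 E

n=0: pose=(2,1,E); sL=2, sR=5; mL=-3/2, mR=-6; mL+mR=-15/2 → advance -1; mR−mL=-9/2 → turn -1·90°
n=1: pose=(1,1,S); sL=40/13, sR=200/17; mL=-960/221, mR=-2940/221; mL+mR=-300/17 → advance -1; mR−mL=-1980/221 → turn -1·90°
n=2: pose=(1,2,W); sL=100/9, sR=20/9; mL=40/9, mR=-70/9; mL+mR=-10/3 → advance -1; mR−mL=-110/9 → turn -1·90°
n=3: pose=(2,2,N); sL=200/53, sR=200/113; mL=6000/5989, mR=-21900/5989; mL+mR=-300/113 → advance -1; mR−mL=-27900/5989 → turn -1·90°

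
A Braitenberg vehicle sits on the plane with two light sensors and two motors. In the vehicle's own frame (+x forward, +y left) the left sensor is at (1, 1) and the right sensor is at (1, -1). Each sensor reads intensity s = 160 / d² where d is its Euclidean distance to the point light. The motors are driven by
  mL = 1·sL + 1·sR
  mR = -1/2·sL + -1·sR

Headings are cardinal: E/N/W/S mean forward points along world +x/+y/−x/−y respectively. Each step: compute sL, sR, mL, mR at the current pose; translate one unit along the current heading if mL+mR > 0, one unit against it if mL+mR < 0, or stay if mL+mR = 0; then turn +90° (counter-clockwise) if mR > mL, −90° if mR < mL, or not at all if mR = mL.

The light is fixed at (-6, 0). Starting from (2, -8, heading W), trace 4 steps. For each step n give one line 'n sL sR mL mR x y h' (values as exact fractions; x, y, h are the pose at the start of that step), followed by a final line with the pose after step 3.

0 16/13 80/49 1824/637 -1432/637 2 -8 W
1 32/17 160/113 6336/1921 -4528/1921 1 -8 N
2 8/5 5/4 57/20 -41/20 1 -7 E
3 32/29 160/113 8256/3277 -6448/3277 2 -7 S
final 2 -8 W

n=0: pose=(2,-8,W); sL=16/13, sR=80/49; mL=1824/637, mR=-1432/637; mL+mR=8/13 → advance +1; mR−mL=-3256/637 → turn -1·90°
n=1: pose=(1,-8,N); sL=32/17, sR=160/113; mL=6336/1921, mR=-4528/1921; mL+mR=16/17 → advance +1; mR−mL=-10864/1921 → turn -1·90°
n=2: pose=(1,-7,E); sL=8/5, sR=5/4; mL=57/20, mR=-41/20; mL+mR=4/5 → advance +1; mR−mL=-49/10 → turn -1·90°
n=3: pose=(2,-7,S); sL=32/29, sR=160/113; mL=8256/3277, mR=-6448/3277; mL+mR=16/29 → advance +1; mR−mL=-14704/3277 → turn -1·90°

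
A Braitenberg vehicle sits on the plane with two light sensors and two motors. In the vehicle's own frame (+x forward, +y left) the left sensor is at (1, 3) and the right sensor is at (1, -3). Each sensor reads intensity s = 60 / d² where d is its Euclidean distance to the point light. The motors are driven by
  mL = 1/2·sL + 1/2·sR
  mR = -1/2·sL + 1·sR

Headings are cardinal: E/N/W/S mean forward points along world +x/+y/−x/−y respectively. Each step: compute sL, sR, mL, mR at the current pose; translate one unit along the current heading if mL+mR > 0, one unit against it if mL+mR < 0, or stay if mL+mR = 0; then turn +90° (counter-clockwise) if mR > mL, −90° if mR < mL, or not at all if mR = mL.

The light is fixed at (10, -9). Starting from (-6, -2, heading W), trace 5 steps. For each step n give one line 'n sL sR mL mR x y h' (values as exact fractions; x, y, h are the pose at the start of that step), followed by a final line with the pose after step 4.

n=0: pose=(-6,-2,W); sL=12/61, sR=60/389; mL=4164/23729, mR=1326/23729; mL+mR=90/389 → advance +1; mR−mL=-2838/23729 → turn -1·90°
n=1: pose=(-7,-2,N); sL=15/116, sR=3/13; mL=543/3016, mR=501/3016; mL+mR=9/26 → advance +1; mR−mL=-21/1508 → turn -1·90°
n=2: pose=(-7,-1,E); sL=60/377, sR=60/281; mL=19740/105937, mR=14190/105937; mL+mR=90/281 → advance +1; mR−mL=-5550/105937 → turn -1·90°
n=3: pose=(-6,-1,S); sL=30/109, sR=6/41; mL=942/4469, mR=39/4469; mL+mR=9/41 → advance +1; mR−mL=-903/4469 → turn -1·90°
n=4: pose=(-6,-2,W); sL=12/61, sR=60/389; mL=4164/23729, mR=1326/23729; mL+mR=90/389 → advance +1; mR−mL=-2838/23729 → turn -1·90°

0 12/61 60/389 4164/23729 1326/23729 -6 -2 W
1 15/116 3/13 543/3016 501/3016 -7 -2 N
2 60/377 60/281 19740/105937 14190/105937 -7 -1 E
3 30/109 6/41 942/4469 39/4469 -6 -1 S
4 12/61 60/389 4164/23729 1326/23729 -6 -2 W
final -7 -2 N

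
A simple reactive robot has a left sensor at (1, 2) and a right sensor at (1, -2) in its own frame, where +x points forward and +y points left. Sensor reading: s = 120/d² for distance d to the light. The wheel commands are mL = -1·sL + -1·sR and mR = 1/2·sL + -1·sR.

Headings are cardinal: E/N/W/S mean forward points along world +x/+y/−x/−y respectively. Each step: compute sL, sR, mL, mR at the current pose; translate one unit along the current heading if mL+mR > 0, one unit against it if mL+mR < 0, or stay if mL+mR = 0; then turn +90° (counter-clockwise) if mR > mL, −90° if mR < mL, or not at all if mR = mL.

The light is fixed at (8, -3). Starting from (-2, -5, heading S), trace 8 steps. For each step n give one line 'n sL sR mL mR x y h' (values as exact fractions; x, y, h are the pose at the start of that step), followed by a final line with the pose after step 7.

n=0: pose=(-2,-5,S); sL=120/73, sR=40/51; mL=-9040/3723, mR=140/3723; mL+mR=-8900/3723 → advance -1; mR−mL=180/73 → turn +1·90°
n=1: pose=(-2,-4,E); sL=60/41, sR=4/3; mL=-344/123, mR=-74/123; mL+mR=-418/123 → advance -1; mR−mL=90/41 → turn +1·90°
n=2: pose=(-3,-4,N); sL=120/169, sR=40/27; mL=-10000/4563, mR=-5140/4563; mL+mR=-15140/4563 → advance -1; mR−mL=180/169 → turn +1·90°
n=3: pose=(-3,-5,W); sL=3/4, sR=5/6; mL=-19/12, mR=-11/24; mL+mR=-49/24 → advance -1; mR−mL=9/8 → turn +1·90°
n=4: pose=(-2,-5,S); sL=120/73, sR=40/51; mL=-9040/3723, mR=140/3723; mL+mR=-8900/3723 → advance -1; mR−mL=180/73 → turn +1·90°
n=5: pose=(-2,-4,E); sL=60/41, sR=4/3; mL=-344/123, mR=-74/123; mL+mR=-418/123 → advance -1; mR−mL=90/41 → turn +1·90°
n=6: pose=(-3,-4,N); sL=120/169, sR=40/27; mL=-10000/4563, mR=-5140/4563; mL+mR=-15140/4563 → advance -1; mR−mL=180/169 → turn +1·90°
n=7: pose=(-3,-5,W); sL=3/4, sR=5/6; mL=-19/12, mR=-11/24; mL+mR=-49/24 → advance -1; mR−mL=9/8 → turn +1·90°

0 120/73 40/51 -9040/3723 140/3723 -2 -5 S
1 60/41 4/3 -344/123 -74/123 -2 -4 E
2 120/169 40/27 -10000/4563 -5140/4563 -3 -4 N
3 3/4 5/6 -19/12 -11/24 -3 -5 W
4 120/73 40/51 -9040/3723 140/3723 -2 -5 S
5 60/41 4/3 -344/123 -74/123 -2 -4 E
6 120/169 40/27 -10000/4563 -5140/4563 -3 -4 N
7 3/4 5/6 -19/12 -11/24 -3 -5 W
final -2 -5 S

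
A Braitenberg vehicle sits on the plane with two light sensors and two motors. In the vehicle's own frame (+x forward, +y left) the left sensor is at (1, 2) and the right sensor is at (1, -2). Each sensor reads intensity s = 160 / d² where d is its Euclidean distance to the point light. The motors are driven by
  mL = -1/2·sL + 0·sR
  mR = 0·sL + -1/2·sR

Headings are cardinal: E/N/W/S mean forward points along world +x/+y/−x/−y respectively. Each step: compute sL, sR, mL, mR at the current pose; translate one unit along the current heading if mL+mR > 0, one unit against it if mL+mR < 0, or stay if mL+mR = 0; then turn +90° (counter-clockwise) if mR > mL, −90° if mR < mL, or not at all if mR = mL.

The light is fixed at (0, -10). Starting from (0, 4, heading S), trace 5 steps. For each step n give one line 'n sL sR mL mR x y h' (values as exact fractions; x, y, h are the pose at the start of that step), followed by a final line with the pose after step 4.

n=0: pose=(0,4,S); sL=160/173, sR=160/173; mL=-80/173, mR=-80/173; mL+mR=-160/173 → advance -1; mR−mL=0 → turn +0·90°
n=1: pose=(0,5,S); sL=4/5, sR=4/5; mL=-2/5, mR=-2/5; mL+mR=-4/5 → advance -1; mR−mL=0 → turn +0·90°
n=2: pose=(0,6,S); sL=160/229, sR=160/229; mL=-80/229, mR=-80/229; mL+mR=-160/229 → advance -1; mR−mL=0 → turn +0·90°
n=3: pose=(0,7,S); sL=8/13, sR=8/13; mL=-4/13, mR=-4/13; mL+mR=-8/13 → advance -1; mR−mL=0 → turn +0·90°
n=4: pose=(0,8,S); sL=160/293, sR=160/293; mL=-80/293, mR=-80/293; mL+mR=-160/293 → advance -1; mR−mL=0 → turn +0·90°

0 160/173 160/173 -80/173 -80/173 0 4 S
1 4/5 4/5 -2/5 -2/5 0 5 S
2 160/229 160/229 -80/229 -80/229 0 6 S
3 8/13 8/13 -4/13 -4/13 0 7 S
4 160/293 160/293 -80/293 -80/293 0 8 S
final 0 9 S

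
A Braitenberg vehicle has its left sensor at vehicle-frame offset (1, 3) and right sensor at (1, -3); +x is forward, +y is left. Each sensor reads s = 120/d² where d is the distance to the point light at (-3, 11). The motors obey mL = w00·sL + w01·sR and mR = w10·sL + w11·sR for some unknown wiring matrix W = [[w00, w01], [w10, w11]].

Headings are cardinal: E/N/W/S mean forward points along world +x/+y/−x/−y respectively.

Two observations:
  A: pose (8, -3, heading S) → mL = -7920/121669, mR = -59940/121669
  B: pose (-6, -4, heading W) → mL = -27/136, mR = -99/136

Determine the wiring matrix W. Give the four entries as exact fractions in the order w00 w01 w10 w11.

obs A: pose=(8,-3,S) → sL=120/421, sR=120/289, mL=-7920/121669, mR=-59940/121669
obs B: pose=(-6,-4,W) → sL=6/17, sR=3/4, mL=-27/136, mR=-99/136
sensor matrix S = [[120/421, 120/289], [6/17, 3/4]]; det S = 139050/2068373
solve [mL_A; mL_B] = S·[w00; w01] and [mR_A; mR_B] = S·[w10; w11]:
  w00 = 1/2, w01 = -1/2, w10 = -1, w11 = -1/2

1/2 -1/2 -1 -1/2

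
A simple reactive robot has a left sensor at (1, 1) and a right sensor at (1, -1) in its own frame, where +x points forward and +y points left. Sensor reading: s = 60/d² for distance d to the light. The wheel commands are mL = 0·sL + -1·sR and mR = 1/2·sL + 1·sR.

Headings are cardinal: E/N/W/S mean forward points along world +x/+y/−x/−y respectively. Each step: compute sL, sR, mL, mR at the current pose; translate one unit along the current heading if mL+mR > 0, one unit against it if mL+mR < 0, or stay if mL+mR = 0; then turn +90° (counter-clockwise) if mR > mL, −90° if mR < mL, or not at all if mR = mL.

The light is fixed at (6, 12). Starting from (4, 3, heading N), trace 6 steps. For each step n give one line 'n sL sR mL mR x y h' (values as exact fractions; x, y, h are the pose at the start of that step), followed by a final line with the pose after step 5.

0 60/73 12/13 -12/13 1266/949 4 3 N
1 2/3 30/29 -30/29 119/87 4 4 W
2 12/17 60/97 -60/97 1602/1649 3 4 S
3 15/17 15/26 -15/26 225/221 3 3 E
4 60/73 12/13 -12/13 1266/949 4 3 N
5 2/3 30/29 -30/29 119/87 4 4 W
final 3 4 S

n=0: pose=(4,3,N); sL=60/73, sR=12/13; mL=-12/13, mR=1266/949; mL+mR=30/73 → advance +1; mR−mL=2142/949 → turn +1·90°
n=1: pose=(4,4,W); sL=2/3, sR=30/29; mL=-30/29, mR=119/87; mL+mR=1/3 → advance +1; mR−mL=209/87 → turn +1·90°
n=2: pose=(3,4,S); sL=12/17, sR=60/97; mL=-60/97, mR=1602/1649; mL+mR=6/17 → advance +1; mR−mL=2622/1649 → turn +1·90°
n=3: pose=(3,3,E); sL=15/17, sR=15/26; mL=-15/26, mR=225/221; mL+mR=15/34 → advance +1; mR−mL=705/442 → turn +1·90°
n=4: pose=(4,3,N); sL=60/73, sR=12/13; mL=-12/13, mR=1266/949; mL+mR=30/73 → advance +1; mR−mL=2142/949 → turn +1·90°
n=5: pose=(4,4,W); sL=2/3, sR=30/29; mL=-30/29, mR=119/87; mL+mR=1/3 → advance +1; mR−mL=209/87 → turn +1·90°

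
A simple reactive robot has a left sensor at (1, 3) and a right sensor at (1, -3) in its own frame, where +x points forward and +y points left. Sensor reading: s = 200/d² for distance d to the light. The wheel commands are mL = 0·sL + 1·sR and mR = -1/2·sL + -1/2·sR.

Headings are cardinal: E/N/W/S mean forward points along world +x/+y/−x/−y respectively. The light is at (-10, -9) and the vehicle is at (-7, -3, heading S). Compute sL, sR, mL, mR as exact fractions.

200/61 8 8 -344/61

left sensor world pos  = (-4, -4); dL² = 61
right sensor world pos = (-10, -4); dR² = 25
sL = 200/61 = 200/61
sR = 200/25 = 8
mL = 0·sL + 1·sR = 8
mR = -1/2·sL + -1/2·sR = -344/61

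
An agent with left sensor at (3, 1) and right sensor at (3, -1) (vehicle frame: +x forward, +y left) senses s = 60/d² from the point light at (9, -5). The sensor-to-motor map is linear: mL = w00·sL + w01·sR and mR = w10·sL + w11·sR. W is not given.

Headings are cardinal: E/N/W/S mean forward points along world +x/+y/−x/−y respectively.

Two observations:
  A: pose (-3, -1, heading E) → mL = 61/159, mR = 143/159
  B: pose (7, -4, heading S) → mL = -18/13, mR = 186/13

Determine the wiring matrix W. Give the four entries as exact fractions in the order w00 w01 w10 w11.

obs A: pose=(-3,-1,E) → sL=30/53, sR=2/3, mL=61/159, mR=143/159
obs B: pose=(7,-4,S) → sL=12, sR=60/13, mL=-18/13, mR=186/13
sensor matrix S = [[30/53, 2/3], [12, 60/13]]; det S = -3712/689
solve [mL_A; mL_B] = S·[w00; w01] and [mR_A; mR_B] = S·[w10; w11]:
  w00 = -1/2, w01 = 1, w10 = 1, w11 = 1/2

-1/2 1 1 1/2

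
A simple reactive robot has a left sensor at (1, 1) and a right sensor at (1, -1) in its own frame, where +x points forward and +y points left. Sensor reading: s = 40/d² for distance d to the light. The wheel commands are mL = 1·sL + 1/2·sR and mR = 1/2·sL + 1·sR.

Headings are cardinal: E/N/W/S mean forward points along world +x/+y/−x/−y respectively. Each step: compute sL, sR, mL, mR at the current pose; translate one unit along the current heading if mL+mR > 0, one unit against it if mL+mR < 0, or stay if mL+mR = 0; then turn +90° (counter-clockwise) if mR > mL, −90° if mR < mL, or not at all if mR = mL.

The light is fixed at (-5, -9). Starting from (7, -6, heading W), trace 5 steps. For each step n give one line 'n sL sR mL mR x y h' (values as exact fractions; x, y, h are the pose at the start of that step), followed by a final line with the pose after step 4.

0 8/25 40/137 1596/3425 1548/3425 7 -6 W
1 10/29 1/4 109/232 49/116 6 -6 N
2 40/169 40/153 9500/25857 9820/25857 6 -5 E
3 20/73 20/97 2670/7081 2430/7081 7 -5 N
4 8/41 8/37 460/1517 476/1517 7 -4 E
final 8 -4 N

n=0: pose=(7,-6,W); sL=8/25, sR=40/137; mL=1596/3425, mR=1548/3425; mL+mR=3144/3425 → advance +1; mR−mL=-48/3425 → turn -1·90°
n=1: pose=(6,-6,N); sL=10/29, sR=1/4; mL=109/232, mR=49/116; mL+mR=207/232 → advance +1; mR−mL=-11/232 → turn -1·90°
n=2: pose=(6,-5,E); sL=40/169, sR=40/153; mL=9500/25857, mR=9820/25857; mL+mR=6440/8619 → advance +1; mR−mL=320/25857 → turn +1·90°
n=3: pose=(7,-5,N); sL=20/73, sR=20/97; mL=2670/7081, mR=2430/7081; mL+mR=5100/7081 → advance +1; mR−mL=-240/7081 → turn -1·90°
n=4: pose=(7,-4,E); sL=8/41, sR=8/37; mL=460/1517, mR=476/1517; mL+mR=936/1517 → advance +1; mR−mL=16/1517 → turn +1·90°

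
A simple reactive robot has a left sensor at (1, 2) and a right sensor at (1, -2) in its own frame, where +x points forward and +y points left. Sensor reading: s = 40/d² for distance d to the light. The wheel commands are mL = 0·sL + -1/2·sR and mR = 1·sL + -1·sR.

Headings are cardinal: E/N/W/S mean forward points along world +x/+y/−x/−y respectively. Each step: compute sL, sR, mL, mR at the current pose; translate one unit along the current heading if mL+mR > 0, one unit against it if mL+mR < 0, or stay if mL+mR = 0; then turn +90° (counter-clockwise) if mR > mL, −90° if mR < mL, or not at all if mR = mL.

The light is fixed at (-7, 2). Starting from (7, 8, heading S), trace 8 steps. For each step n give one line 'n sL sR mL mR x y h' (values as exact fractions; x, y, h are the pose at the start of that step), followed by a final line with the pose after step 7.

0 40/281 40/169 -20/169 -4480/47489 7 8 S
1 20/153 4/25 -2/25 -112/3825 7 9 E
2 8/37 40/289 -20/289 832/10693 6 9 N
3 2/9 10/61 -5/61 32/549 6 10 W
4 8/61 40/193 -20/193 -896/11773 7 10 S
5 20/173 20/137 -10/137 -720/23701 7 11 E
6 40/221 8/65 -4/65 64/1105 6 11 N
7 2/9 10/61 -5/61 32/549 6 10 W
final 7 10 S

n=0: pose=(7,8,S); sL=40/281, sR=40/169; mL=-20/169, mR=-4480/47489; mL+mR=-10100/47489 → advance -1; mR−mL=1140/47489 → turn +1·90°
n=1: pose=(7,9,E); sL=20/153, sR=4/25; mL=-2/25, mR=-112/3825; mL+mR=-418/3825 → advance -1; mR−mL=194/3825 → turn +1·90°
n=2: pose=(6,9,N); sL=8/37, sR=40/289; mL=-20/289, mR=832/10693; mL+mR=92/10693 → advance +1; mR−mL=1572/10693 → turn +1·90°
n=3: pose=(6,10,W); sL=2/9, sR=10/61; mL=-5/61, mR=32/549; mL+mR=-13/549 → advance -1; mR−mL=77/549 → turn +1·90°
n=4: pose=(7,10,S); sL=8/61, sR=40/193; mL=-20/193, mR=-896/11773; mL+mR=-2116/11773 → advance -1; mR−mL=324/11773 → turn +1·90°
n=5: pose=(7,11,E); sL=20/173, sR=20/137; mL=-10/137, mR=-720/23701; mL+mR=-2450/23701 → advance -1; mR−mL=1010/23701 → turn +1·90°
n=6: pose=(6,11,N); sL=40/221, sR=8/65; mL=-4/65, mR=64/1105; mL+mR=-4/1105 → advance -1; mR−mL=132/1105 → turn +1·90°
n=7: pose=(6,10,W); sL=2/9, sR=10/61; mL=-5/61, mR=32/549; mL+mR=-13/549 → advance -1; mR−mL=77/549 → turn +1·90°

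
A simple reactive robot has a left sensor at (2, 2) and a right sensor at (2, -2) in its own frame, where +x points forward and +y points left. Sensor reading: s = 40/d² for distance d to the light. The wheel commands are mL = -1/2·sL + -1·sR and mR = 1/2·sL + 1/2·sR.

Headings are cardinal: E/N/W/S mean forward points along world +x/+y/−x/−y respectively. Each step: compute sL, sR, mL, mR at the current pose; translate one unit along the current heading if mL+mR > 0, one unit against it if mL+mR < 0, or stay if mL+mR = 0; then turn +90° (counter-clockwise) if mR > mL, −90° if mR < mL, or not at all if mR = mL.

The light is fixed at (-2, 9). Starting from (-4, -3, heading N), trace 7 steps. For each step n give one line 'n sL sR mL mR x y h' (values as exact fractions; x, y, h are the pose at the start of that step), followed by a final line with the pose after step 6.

0 10/29 2/5 -83/145 54/145 -4 -3 N
1 40/241 40/137 -12380/33017 7560/33017 -4 -4 W
2 20/113 20/117 -3430/13221 2300/13221 -3 -4 S
3 40/101 40/197 -7980/19897 5960/19897 -3 -3 E
4 10/29 2/5 -83/145 54/145 -4 -3 N
5 40/241 40/137 -12380/33017 7560/33017 -4 -4 W
6 20/113 20/117 -3430/13221 2300/13221 -3 -4 S
final -3 -3 E

n=0: pose=(-4,-3,N); sL=10/29, sR=2/5; mL=-83/145, mR=54/145; mL+mR=-1/5 → advance -1; mR−mL=137/145 → turn +1·90°
n=1: pose=(-4,-4,W); sL=40/241, sR=40/137; mL=-12380/33017, mR=7560/33017; mL+mR=-20/137 → advance -1; mR−mL=19940/33017 → turn +1·90°
n=2: pose=(-3,-4,S); sL=20/113, sR=20/117; mL=-3430/13221, mR=2300/13221; mL+mR=-10/117 → advance -1; mR−mL=1910/4407 → turn +1·90°
n=3: pose=(-3,-3,E); sL=40/101, sR=40/197; mL=-7980/19897, mR=5960/19897; mL+mR=-20/197 → advance -1; mR−mL=13940/19897 → turn +1·90°
n=4: pose=(-4,-3,N); sL=10/29, sR=2/5; mL=-83/145, mR=54/145; mL+mR=-1/5 → advance -1; mR−mL=137/145 → turn +1·90°
n=5: pose=(-4,-4,W); sL=40/241, sR=40/137; mL=-12380/33017, mR=7560/33017; mL+mR=-20/137 → advance -1; mR−mL=19940/33017 → turn +1·90°
n=6: pose=(-3,-4,S); sL=20/113, sR=20/117; mL=-3430/13221, mR=2300/13221; mL+mR=-10/117 → advance -1; mR−mL=1910/4407 → turn +1·90°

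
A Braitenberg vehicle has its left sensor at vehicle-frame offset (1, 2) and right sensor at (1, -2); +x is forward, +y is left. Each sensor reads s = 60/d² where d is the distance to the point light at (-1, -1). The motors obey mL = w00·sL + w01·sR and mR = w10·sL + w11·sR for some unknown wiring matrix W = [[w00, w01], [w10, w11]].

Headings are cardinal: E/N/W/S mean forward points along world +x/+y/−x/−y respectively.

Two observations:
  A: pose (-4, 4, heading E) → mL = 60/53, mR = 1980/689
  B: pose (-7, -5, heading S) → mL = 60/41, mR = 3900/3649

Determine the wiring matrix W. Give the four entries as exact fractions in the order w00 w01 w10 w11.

1 0 1/2 1/2

obs A: pose=(-4,4,E) → sL=60/53, sR=60/13, mL=60/53, mR=1980/689
obs B: pose=(-7,-5,S) → sL=60/41, sR=60/89, mL=60/41, mR=3900/3649
sensor matrix S = [[60/53, 60/13], [60/41, 60/89]]; det S = -15062400/2514161
solve [mL_A; mL_B] = S·[w00; w01] and [mR_A; mR_B] = S·[w10; w11]:
  w00 = 1, w01 = 0, w10 = 1/2, w11 = 1/2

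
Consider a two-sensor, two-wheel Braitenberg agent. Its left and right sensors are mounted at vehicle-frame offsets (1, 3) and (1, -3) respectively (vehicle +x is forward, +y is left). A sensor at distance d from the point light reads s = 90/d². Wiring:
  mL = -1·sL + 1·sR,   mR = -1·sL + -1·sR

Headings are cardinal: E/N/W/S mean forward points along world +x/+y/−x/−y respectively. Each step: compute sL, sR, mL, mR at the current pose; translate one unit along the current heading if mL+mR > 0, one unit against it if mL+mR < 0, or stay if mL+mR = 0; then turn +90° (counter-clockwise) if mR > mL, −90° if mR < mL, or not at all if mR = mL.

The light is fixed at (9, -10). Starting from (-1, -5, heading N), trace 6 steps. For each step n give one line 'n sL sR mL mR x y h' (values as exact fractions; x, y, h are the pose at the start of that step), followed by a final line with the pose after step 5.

0 18/41 18/17 432/697 -1044/697 -1 -5 N
1 9/13 45/41 216/533 -954/533 -1 -6 E
2 90/73 18/41 -2376/2993 -5004/2993 -2 -6 S
3 45/74 45/104 -675/3848 -4005/3848 -2 -5 W
4 18/41 18/17 432/697 -1044/697 -1 -5 N
5 9/13 45/41 216/533 -954/533 -1 -6 E
final -2 -6 S

n=0: pose=(-1,-5,N); sL=18/41, sR=18/17; mL=432/697, mR=-1044/697; mL+mR=-36/41 → advance -1; mR−mL=-36/17 → turn -1·90°
n=1: pose=(-1,-6,E); sL=9/13, sR=45/41; mL=216/533, mR=-954/533; mL+mR=-18/13 → advance -1; mR−mL=-90/41 → turn -1·90°
n=2: pose=(-2,-6,S); sL=90/73, sR=18/41; mL=-2376/2993, mR=-5004/2993; mL+mR=-180/73 → advance -1; mR−mL=-36/41 → turn -1·90°
n=3: pose=(-2,-5,W); sL=45/74, sR=45/104; mL=-675/3848, mR=-4005/3848; mL+mR=-45/37 → advance -1; mR−mL=-45/52 → turn -1·90°
n=4: pose=(-1,-5,N); sL=18/41, sR=18/17; mL=432/697, mR=-1044/697; mL+mR=-36/41 → advance -1; mR−mL=-36/17 → turn -1·90°
n=5: pose=(-1,-6,E); sL=9/13, sR=45/41; mL=216/533, mR=-954/533; mL+mR=-18/13 → advance -1; mR−mL=-90/41 → turn -1·90°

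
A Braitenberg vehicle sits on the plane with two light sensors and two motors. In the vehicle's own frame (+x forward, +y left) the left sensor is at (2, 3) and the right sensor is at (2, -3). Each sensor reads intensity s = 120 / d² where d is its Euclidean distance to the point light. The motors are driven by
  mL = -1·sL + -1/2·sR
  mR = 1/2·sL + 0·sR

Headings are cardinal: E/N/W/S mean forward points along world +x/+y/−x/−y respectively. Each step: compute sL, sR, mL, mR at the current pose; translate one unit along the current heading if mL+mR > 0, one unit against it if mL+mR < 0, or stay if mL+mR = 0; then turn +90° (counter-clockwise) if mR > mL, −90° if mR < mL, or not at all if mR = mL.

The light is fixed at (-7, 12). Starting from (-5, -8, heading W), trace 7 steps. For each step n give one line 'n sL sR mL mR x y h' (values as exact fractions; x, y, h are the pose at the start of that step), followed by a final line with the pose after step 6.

n=0: pose=(-5,-8,W); sL=120/529, sR=120/289; mL=-66420/152881, mR=60/529; mL+mR=-49080/152881 → advance -1; mR−mL=83760/152881 → turn +1·90°
n=1: pose=(-4,-8,S); sL=3/13, sR=30/121; mL=-558/1573, mR=3/26; mL+mR=-753/3146 → advance -1; mR−mL=1479/3146 → turn +1·90°
n=2: pose=(-4,-7,E); sL=120/281, sR=120/509; mL=-77940/143029, mR=60/281; mL+mR=-47400/143029 → advance -1; mR−mL=108480/143029 → turn +1·90°
n=3: pose=(-5,-7,N); sL=12/29, sR=60/157; mL=-2754/4553, mR=6/29; mL+mR=-1812/4553 → advance -1; mR−mL=3696/4553 → turn +1·90°
n=4: pose=(-5,-8,W); sL=120/529, sR=120/289; mL=-66420/152881, mR=60/529; mL+mR=-49080/152881 → advance -1; mR−mL=83760/152881 → turn +1·90°
n=5: pose=(-4,-8,S); sL=3/13, sR=30/121; mL=-558/1573, mR=3/26; mL+mR=-753/3146 → advance -1; mR−mL=1479/3146 → turn +1·90°
n=6: pose=(-4,-7,E); sL=120/281, sR=120/509; mL=-77940/143029, mR=60/281; mL+mR=-47400/143029 → advance -1; mR−mL=108480/143029 → turn +1·90°

0 120/529 120/289 -66420/152881 60/529 -5 -8 W
1 3/13 30/121 -558/1573 3/26 -4 -8 S
2 120/281 120/509 -77940/143029 60/281 -4 -7 E
3 12/29 60/157 -2754/4553 6/29 -5 -7 N
4 120/529 120/289 -66420/152881 60/529 -5 -8 W
5 3/13 30/121 -558/1573 3/26 -4 -8 S
6 120/281 120/509 -77940/143029 60/281 -4 -7 E
final -5 -7 N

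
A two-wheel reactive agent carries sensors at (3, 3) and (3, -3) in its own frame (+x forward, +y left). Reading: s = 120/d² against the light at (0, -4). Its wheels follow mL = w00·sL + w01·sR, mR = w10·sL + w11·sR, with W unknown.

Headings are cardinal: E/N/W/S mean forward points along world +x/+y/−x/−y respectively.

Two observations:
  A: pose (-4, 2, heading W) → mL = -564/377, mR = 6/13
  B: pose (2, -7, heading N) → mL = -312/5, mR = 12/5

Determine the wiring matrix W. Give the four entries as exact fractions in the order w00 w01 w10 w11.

obs A: pose=(-4,2,W) → sL=60/29, sR=12/13, mL=-564/377, mR=6/13
obs B: pose=(2,-7,N) → sL=120, sR=24/5, mL=-312/5, mR=12/5
sensor matrix S = [[60/29, 12/13], [120, 24/5]]; det S = -38016/377
solve [mL_A; mL_B] = S·[w00; w01] and [mR_A; mR_B] = S·[w10; w11]:
  w00 = -1/2, w01 = -1/2, w10 = 0, w11 = 1/2

-1/2 -1/2 0 1/2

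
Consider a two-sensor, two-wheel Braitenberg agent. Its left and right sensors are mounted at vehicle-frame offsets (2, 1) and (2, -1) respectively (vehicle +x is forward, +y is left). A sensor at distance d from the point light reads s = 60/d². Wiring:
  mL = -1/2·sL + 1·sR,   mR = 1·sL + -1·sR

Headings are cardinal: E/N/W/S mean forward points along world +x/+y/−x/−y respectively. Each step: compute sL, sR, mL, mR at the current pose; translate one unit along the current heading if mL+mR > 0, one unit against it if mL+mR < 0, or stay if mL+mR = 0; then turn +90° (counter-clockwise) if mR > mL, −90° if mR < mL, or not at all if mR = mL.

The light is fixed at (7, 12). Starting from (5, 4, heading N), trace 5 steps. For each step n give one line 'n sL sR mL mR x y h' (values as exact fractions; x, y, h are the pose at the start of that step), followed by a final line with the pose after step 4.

0 4/3 60/37 106/111 -32/111 5 4 N
1 5/3 15/16 5/48 35/48 5 5 E
2 60/29 12/5 198/145 -48/145 6 5 N
3 30/13 6/5 3/65 72/65 6 6 E
4 60/17 60/17 30/17 0 7 6 N
final 7 7 E

n=0: pose=(5,4,N); sL=4/3, sR=60/37; mL=106/111, mR=-32/111; mL+mR=2/3 → advance +1; mR−mL=-46/37 → turn -1·90°
n=1: pose=(5,5,E); sL=5/3, sR=15/16; mL=5/48, mR=35/48; mL+mR=5/6 → advance +1; mR−mL=5/8 → turn +1·90°
n=2: pose=(6,5,N); sL=60/29, sR=12/5; mL=198/145, mR=-48/145; mL+mR=30/29 → advance +1; mR−mL=-246/145 → turn -1·90°
n=3: pose=(6,6,E); sL=30/13, sR=6/5; mL=3/65, mR=72/65; mL+mR=15/13 → advance +1; mR−mL=69/65 → turn +1·90°
n=4: pose=(7,6,N); sL=60/17, sR=60/17; mL=30/17, mR=0; mL+mR=30/17 → advance +1; mR−mL=-30/17 → turn -1·90°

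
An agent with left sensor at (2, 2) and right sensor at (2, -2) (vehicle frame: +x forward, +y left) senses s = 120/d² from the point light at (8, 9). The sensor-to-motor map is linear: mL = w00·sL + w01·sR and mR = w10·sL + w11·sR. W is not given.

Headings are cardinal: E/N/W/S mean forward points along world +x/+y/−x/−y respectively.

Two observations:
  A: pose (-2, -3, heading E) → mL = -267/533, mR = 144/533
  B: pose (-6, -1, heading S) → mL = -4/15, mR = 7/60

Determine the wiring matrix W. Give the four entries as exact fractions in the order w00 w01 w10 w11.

obs A: pose=(-2,-3,E) → sL=30/41, sR=6/13, mL=-267/533, mR=144/533
obs B: pose=(-6,-1,S) → sL=5/12, sR=3/10, mL=-4/15, mR=7/60
sensor matrix S = [[30/41, 6/13], [5/12, 3/10]]; det S = 29/1066
solve [mL_A; mL_B] = S·[w00; w01] and [mR_A; mR_B] = S·[w10; w11]:
  w00 = -1, w01 = 1/2, w10 = 1, w11 = -1

-1 1/2 1 -1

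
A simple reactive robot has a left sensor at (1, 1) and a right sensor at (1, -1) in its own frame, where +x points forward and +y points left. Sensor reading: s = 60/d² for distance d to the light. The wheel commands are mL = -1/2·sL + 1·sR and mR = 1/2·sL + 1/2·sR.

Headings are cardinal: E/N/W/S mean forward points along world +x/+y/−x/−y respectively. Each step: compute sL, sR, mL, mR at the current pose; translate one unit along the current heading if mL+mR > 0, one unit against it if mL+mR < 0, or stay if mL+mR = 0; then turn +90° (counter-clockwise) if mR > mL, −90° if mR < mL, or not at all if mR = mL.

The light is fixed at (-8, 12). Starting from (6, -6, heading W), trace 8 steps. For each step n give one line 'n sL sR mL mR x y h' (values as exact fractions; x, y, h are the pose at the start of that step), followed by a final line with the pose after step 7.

n=0: pose=(6,-6,W); sL=6/53, sR=30/229; mL=903/12137, mR=1482/12137; mL+mR=45/229 → advance +1; mR−mL=579/12137 → turn +1·90°
n=1: pose=(5,-6,S); sL=60/557, sR=12/101; mL=3654/56257, mR=6372/56257; mL+mR=18/101 → advance +1; mR−mL=2718/56257 → turn +1·90°
n=2: pose=(5,-7,E); sL=3/26, sR=15/149; mL=333/7748, mR=837/7748; mL+mR=45/298 → advance +1; mR−mL=126/1937 → turn +1·90°
n=3: pose=(6,-7,N); sL=60/493, sR=20/183; mL=4370/90219, mR=10420/90219; mL+mR=10/61 → advance +1; mR−mL=6050/90219 → turn +1·90°
n=4: pose=(6,-6,W); sL=6/53, sR=30/229; mL=903/12137, mR=1482/12137; mL+mR=45/229 → advance +1; mR−mL=579/12137 → turn +1·90°
n=5: pose=(5,-6,S); sL=60/557, sR=12/101; mL=3654/56257, mR=6372/56257; mL+mR=18/101 → advance +1; mR−mL=2718/56257 → turn +1·90°
n=6: pose=(5,-7,E); sL=3/26, sR=15/149; mL=333/7748, mR=837/7748; mL+mR=45/298 → advance +1; mR−mL=126/1937 → turn +1·90°
n=7: pose=(6,-7,N); sL=60/493, sR=20/183; mL=4370/90219, mR=10420/90219; mL+mR=10/61 → advance +1; mR−mL=6050/90219 → turn +1·90°

0 6/53 30/229 903/12137 1482/12137 6 -6 W
1 60/557 12/101 3654/56257 6372/56257 5 -6 S
2 3/26 15/149 333/7748 837/7748 5 -7 E
3 60/493 20/183 4370/90219 10420/90219 6 -7 N
4 6/53 30/229 903/12137 1482/12137 6 -6 W
5 60/557 12/101 3654/56257 6372/56257 5 -6 S
6 3/26 15/149 333/7748 837/7748 5 -7 E
7 60/493 20/183 4370/90219 10420/90219 6 -7 N
final 6 -6 W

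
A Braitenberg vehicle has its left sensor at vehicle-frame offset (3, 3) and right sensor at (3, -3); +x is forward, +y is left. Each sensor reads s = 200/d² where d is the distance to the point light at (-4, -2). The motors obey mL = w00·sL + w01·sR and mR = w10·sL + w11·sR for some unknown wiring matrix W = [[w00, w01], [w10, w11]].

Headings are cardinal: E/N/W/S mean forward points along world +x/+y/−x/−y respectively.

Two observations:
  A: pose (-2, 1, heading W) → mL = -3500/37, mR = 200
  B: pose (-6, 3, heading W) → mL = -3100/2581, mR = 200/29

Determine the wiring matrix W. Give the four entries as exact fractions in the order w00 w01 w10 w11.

obs A: pose=(-2,1,W) → sL=200, sR=200/37, mL=-3500/37, mR=200
obs B: pose=(-6,3,W) → sL=200/29, sR=200/89, mL=-3100/2581, mR=200/29
sensor matrix S = [[200, 200/37], [200/29, 200/89]]; det S = 39360000/95497
solve [mL_A; mL_B] = S·[w00; w01] and [mR_A; mR_B] = S·[w10; w11]:
  w00 = -1/2, w01 = 1, w10 = 1, w11 = 0

-1/2 1 1 0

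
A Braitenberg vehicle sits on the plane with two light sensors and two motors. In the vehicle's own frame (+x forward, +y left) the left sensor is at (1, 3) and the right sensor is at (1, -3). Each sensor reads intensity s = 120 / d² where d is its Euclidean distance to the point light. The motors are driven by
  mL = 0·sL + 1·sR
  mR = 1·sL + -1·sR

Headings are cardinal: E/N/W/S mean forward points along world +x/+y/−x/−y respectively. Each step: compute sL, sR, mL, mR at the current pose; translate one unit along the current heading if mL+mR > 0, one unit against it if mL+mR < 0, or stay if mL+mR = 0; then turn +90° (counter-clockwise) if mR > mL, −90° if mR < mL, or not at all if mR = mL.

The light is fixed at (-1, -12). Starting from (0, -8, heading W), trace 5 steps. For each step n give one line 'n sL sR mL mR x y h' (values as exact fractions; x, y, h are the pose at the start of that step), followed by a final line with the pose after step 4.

n=0: pose=(0,-8,W); sL=120, sR=120/49; mL=120/49, mR=5760/49; mL+mR=120 → advance +1; mR−mL=5640/49 → turn +1·90°
n=1: pose=(-1,-8,S); sL=20/3, sR=20/3; mL=20/3, mR=0; mL+mR=20/3 → advance +1; mR−mL=-20/3 → turn -1·90°
n=2: pose=(-1,-9,W); sL=120, sR=120/37; mL=120/37, mR=4320/37; mL+mR=120 → advance +1; mR−mL=4200/37 → turn +1·90°
n=3: pose=(-2,-9,S); sL=15, sR=6; mL=6, mR=9; mL+mR=15 → advance +1; mR−mL=3 → turn +1·90°
n=4: pose=(-2,-10,E); sL=24/5, sR=120; mL=120, mR=-576/5; mL+mR=24/5 → advance +1; mR−mL=-1176/5 → turn -1·90°

0 120 120/49 120/49 5760/49 0 -8 W
1 20/3 20/3 20/3 0 -1 -8 S
2 120 120/37 120/37 4320/37 -1 -9 W
3 15 6 6 9 -2 -9 S
4 24/5 120 120 -576/5 -2 -10 E
final -1 -10 S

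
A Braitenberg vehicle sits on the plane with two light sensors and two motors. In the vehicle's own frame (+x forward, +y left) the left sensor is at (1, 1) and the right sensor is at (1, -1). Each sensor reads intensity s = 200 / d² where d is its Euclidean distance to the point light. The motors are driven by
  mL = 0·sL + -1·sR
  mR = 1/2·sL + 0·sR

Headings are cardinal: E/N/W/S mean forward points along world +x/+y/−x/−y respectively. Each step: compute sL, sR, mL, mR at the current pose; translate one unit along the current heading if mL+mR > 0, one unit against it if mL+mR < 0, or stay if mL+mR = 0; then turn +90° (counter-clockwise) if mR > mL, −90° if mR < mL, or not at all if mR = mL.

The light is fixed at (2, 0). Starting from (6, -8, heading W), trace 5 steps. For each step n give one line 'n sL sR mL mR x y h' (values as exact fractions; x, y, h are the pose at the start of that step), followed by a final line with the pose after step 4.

0 20/9 100/29 -100/29 10/9 6 -8 W
1 200/117 200/97 -200/97 100/117 7 -8 S
2 25/9 2 -2 25/18 7 -7 E
3 40/9 200/61 -200/61 20/9 6 -7 N
4 20/9 100/29 -100/29 10/9 6 -8 W
final 7 -8 S

n=0: pose=(6,-8,W); sL=20/9, sR=100/29; mL=-100/29, mR=10/9; mL+mR=-610/261 → advance -1; mR−mL=1190/261 → turn +1·90°
n=1: pose=(7,-8,S); sL=200/117, sR=200/97; mL=-200/97, mR=100/117; mL+mR=-13700/11349 → advance -1; mR−mL=33100/11349 → turn +1·90°
n=2: pose=(7,-7,E); sL=25/9, sR=2; mL=-2, mR=25/18; mL+mR=-11/18 → advance -1; mR−mL=61/18 → turn +1·90°
n=3: pose=(6,-7,N); sL=40/9, sR=200/61; mL=-200/61, mR=20/9; mL+mR=-580/549 → advance -1; mR−mL=3020/549 → turn +1·90°
n=4: pose=(6,-8,W); sL=20/9, sR=100/29; mL=-100/29, mR=10/9; mL+mR=-610/261 → advance -1; mR−mL=1190/261 → turn +1·90°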